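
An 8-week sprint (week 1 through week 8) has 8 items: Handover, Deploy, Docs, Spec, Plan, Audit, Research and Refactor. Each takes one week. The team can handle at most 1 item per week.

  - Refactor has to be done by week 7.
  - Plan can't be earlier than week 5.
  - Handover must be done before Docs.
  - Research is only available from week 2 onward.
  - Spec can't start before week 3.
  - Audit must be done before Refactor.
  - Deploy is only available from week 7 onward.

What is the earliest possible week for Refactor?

week 2

Precedence pushes Refactor to at least week 2; Refactor's own window allows nothing later than week 7.
Refactor at week 2 is achievable: Research -> week 4; Handover -> week 6; Deploy -> week 7; Plan -> week 5; Audit -> week 1; Spec -> week 3; Docs -> week 8; Refactor -> week 2.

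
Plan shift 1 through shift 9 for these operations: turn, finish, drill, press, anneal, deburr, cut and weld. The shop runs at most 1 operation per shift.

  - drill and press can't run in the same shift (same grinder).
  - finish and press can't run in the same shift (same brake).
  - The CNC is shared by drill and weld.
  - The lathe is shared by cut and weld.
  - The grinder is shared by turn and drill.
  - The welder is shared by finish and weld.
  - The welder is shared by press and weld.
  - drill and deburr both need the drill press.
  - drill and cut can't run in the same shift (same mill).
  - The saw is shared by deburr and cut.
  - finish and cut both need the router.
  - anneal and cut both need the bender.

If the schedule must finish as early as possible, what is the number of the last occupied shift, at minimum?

With at most 1 per shift and 8 operations, at least 8 shifts are needed.
8 works (last occupied shift: shift 8): for example cut in shift 7; turn in shift 1; anneal in shift 5; deburr in shift 6; press in shift 4; drill in shift 3; finish in shift 2; weld in shift 8.

shift 8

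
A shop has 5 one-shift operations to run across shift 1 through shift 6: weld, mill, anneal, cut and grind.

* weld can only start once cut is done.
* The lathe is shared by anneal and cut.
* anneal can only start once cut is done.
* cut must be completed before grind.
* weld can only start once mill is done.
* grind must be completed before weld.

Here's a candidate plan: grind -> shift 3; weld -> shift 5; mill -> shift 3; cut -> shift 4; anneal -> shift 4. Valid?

grind must be completed before weld — holds.
anneal can only start once cut is done — violated.
cut must be completed before grind — violated.
weld can only start once cut is done — holds.
The lathe is shared by anneal and cut — violated.
weld can only start once mill is done — holds.

No — it violates: The lathe is shared by anneal and cut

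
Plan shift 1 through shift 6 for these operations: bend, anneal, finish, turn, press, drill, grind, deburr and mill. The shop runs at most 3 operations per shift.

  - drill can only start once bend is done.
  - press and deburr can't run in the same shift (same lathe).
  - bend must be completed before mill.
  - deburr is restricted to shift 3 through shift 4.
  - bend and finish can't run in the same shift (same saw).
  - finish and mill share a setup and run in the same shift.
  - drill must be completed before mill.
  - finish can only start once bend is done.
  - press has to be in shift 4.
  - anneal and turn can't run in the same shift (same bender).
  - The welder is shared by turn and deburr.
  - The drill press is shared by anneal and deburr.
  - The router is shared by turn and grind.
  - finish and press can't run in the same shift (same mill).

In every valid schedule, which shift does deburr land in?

shift 3

deburr's window is shift 3–shift 4.
press is fixed at shift 4, and deburr can't share a shift with press.
So deburr must be shift 3.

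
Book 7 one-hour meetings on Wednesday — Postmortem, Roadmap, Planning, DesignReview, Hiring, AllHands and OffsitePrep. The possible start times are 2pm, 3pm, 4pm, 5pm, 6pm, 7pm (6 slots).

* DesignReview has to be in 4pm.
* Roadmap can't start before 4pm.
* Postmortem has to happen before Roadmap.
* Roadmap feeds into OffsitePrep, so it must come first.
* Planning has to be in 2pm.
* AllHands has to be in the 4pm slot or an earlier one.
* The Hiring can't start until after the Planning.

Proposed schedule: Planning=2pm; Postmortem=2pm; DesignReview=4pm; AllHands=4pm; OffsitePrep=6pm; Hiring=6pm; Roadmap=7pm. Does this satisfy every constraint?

Invalid. Roadmap feeds into OffsitePrep, so it must come first.

The Hiring can't start until after the Planning — holds.
Planning has to be in 2pm — holds.
Roadmap can't start before 4pm — holds.
Roadmap feeds into OffsitePrep, so it must come first — violated.
Postmortem has to happen before Roadmap — holds.
DesignReview has to be in 4pm — holds.
AllHands has to be in the 4pm slot or an earlier one — holds.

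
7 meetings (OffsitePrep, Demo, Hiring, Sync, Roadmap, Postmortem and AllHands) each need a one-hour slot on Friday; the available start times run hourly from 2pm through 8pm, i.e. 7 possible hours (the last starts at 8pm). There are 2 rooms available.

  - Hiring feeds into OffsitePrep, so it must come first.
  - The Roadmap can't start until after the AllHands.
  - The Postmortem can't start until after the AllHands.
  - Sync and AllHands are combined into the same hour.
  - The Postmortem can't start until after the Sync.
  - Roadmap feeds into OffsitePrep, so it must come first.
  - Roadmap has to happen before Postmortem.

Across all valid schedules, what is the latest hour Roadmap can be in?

7pm

Precedence pushes Roadmap to at least 3pm; downstream work caps Roadmap at 7pm.
Roadmap at 7pm is achievable: Hiring in 3pm; Demo in 3pm; Roadmap in 7pm; Postmortem in 8pm; AllHands in 2pm; Sync in 2pm; OffsitePrep in 8pm.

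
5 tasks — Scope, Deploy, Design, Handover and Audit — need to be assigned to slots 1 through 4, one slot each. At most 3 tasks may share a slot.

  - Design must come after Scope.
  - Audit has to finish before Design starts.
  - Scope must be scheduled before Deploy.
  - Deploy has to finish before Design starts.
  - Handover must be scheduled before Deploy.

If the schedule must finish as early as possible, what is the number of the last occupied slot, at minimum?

3

The precedence chain requires at least 3 distinct slots.
With at most 3 per slot and 5 tasks, at least 2 slots are needed.
3 works (last occupied slot: 3): for example Handover -> 1; Scope -> 1; Deploy -> 2; Design -> 3; Audit -> 1.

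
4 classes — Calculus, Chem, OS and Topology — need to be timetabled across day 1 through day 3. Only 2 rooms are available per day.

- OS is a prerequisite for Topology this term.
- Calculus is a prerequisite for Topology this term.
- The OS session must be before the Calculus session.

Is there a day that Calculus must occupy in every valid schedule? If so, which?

Precedence pushes Calculus to at least day 2; downstream work caps Calculus at day 2.
So Calculus is pinned to day 2.

day 2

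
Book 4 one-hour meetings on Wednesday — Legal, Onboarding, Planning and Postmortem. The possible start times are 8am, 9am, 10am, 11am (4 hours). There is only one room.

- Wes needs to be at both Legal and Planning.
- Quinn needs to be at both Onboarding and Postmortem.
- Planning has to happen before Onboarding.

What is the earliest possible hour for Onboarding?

Precedence pushes Onboarding to at least 9am.
Onboarding at 9am is achievable: Postmortem -> 11am; Planning -> 8am; Legal -> 10am; Onboarding -> 9am.

9am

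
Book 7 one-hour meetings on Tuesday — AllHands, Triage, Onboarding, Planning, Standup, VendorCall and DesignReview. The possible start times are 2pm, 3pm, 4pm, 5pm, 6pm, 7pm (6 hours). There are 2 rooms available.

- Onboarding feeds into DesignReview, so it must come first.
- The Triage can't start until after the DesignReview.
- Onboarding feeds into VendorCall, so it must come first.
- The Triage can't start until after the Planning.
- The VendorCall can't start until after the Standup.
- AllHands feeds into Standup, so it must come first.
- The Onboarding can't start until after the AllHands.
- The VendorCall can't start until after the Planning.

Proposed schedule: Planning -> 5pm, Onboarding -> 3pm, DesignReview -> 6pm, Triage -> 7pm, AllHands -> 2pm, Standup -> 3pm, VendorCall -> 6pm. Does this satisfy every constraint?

Yes

The VendorCall can't start until after the Planning — holds.
There are 2 rooms available — holds.
Onboarding feeds into DesignReview, so it must come first — holds.
The VendorCall can't start until after the Standup — holds.
Onboarding feeds into VendorCall, so it must come first — holds.
The Triage can't start until after the DesignReview — holds.
The Onboarding can't start until after the AllHands — holds.
The Triage can't start until after the Planning — holds.
AllHands feeds into Standup, so it must come first — holds.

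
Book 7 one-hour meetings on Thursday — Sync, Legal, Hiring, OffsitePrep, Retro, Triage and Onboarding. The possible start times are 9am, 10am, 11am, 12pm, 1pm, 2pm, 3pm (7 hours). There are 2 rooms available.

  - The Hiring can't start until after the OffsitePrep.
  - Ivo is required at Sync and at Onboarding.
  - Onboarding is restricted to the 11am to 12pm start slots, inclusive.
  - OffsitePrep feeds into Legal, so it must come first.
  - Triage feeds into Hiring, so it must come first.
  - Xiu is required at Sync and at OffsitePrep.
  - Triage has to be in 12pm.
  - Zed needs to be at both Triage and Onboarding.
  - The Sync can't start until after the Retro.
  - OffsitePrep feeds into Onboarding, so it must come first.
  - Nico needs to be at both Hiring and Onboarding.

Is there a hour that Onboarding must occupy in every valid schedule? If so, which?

Onboarding's window is 11am–12pm.
Triage is fixed at 12pm, and Onboarding can't share a hour with Triage.
So Onboarding must be 11am.

11am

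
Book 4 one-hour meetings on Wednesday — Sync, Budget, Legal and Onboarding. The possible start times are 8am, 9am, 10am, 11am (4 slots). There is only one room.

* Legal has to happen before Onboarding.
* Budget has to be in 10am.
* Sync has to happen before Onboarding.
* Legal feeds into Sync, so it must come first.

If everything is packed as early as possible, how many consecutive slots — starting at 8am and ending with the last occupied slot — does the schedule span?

4 slots

The precedence chain requires at least 3 distinct slots.
With at most 1 per slot and 4 meetings, at least 4 slots are needed.
4 works (last occupied slot: 11am): for example Budget in 10am; Legal in 8am; Sync in 9am; Onboarding in 11am.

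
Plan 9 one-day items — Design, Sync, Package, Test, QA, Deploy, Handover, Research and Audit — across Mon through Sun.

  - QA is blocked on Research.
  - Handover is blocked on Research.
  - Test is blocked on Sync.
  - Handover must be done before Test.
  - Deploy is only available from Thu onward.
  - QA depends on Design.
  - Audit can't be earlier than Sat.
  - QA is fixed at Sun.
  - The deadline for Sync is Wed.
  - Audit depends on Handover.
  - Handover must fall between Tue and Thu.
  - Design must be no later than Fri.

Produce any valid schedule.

Package -> Mon; Sync -> Mon; QA -> Sun; Test -> Wed; Deploy -> Thu; Handover -> Tue; Research -> Mon; Audit -> Sat; Design -> Mon

Checking: Design(Mon) before QA(Sun); Handover(Tue) before Test(Wed); Sync(Mon) before Test(Wed); Handover(Tue) before Audit(Sat); Research(Mon) before Handover(Tue); Research(Mon) before QA(Sun); Deploy=Thu in [Thu,Sun]; Design=Mon in [Mon,Fri]; Handover=Tue in [Tue,Thu]; QA=Sun in [Sun,Sun]; Audit=Sat in [Sat,Sun]; Sync=Mon in [Mon,Wed].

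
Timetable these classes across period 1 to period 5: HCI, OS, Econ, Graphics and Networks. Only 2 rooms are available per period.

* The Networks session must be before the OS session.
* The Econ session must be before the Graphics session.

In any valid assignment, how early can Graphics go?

period 2

Precedence pushes Graphics to at least period 2.
Graphics at period 2 is achievable: Econ=period 1, Graphics=period 2, Networks=period 1, OS=period 2, HCI=period 3.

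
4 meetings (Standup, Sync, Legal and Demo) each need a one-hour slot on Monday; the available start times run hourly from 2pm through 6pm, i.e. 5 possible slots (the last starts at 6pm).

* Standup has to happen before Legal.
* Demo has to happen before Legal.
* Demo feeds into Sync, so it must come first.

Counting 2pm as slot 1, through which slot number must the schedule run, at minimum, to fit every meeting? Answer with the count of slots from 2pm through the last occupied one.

The precedence chain requires at least 2 distinct slots.
2 works (last occupied slot: 3pm): for example Sync=3pm, Legal=3pm, Demo=2pm, Standup=2pm.

2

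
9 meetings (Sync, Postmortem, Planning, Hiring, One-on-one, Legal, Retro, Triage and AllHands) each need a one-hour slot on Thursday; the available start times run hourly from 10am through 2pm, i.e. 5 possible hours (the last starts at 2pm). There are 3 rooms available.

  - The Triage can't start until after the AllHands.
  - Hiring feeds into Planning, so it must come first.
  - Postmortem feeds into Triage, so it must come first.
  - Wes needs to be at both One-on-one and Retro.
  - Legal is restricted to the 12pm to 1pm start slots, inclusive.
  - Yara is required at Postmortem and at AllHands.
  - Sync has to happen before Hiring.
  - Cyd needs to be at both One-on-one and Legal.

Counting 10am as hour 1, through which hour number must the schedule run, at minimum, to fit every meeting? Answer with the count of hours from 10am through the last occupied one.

3

The precedence chain requires at least 3 distinct hours.
With at most 3 per hour and 9 meetings, at least 3 hours are needed.
3 works (last occupied hour: 12pm): for example Sync -> 10am, One-on-one -> 10am, Retro -> 11am, Triage -> 12pm, Legal -> 12pm, AllHands -> 11am, Postmortem -> 10am, Hiring -> 11am, Planning -> 12pm.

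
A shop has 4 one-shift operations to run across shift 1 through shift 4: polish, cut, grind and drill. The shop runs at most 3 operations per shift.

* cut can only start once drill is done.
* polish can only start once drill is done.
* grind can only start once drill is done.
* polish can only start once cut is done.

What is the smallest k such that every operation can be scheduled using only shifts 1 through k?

3 shifts

The precedence chain requires at least 3 distinct shifts.
With at most 3 per shift and 4 operations, at least 2 shifts are needed.
3 works (last occupied shift: shift 3): for example cut -> shift 2; grind -> shift 2; drill -> shift 1; polish -> shift 3.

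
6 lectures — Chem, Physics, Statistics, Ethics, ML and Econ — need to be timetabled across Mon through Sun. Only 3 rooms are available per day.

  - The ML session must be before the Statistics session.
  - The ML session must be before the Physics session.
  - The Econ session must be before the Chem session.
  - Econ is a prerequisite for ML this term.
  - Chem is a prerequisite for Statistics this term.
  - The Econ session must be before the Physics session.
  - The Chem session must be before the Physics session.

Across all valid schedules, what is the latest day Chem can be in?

Sat

Precedence pushes Chem to at least Tue; downstream work caps Chem at Sat.
Chem at Sat is achievable: Chem=Sat, ML=Tue, Ethics=Mon, Econ=Mon, Physics=Sun, Statistics=Sun.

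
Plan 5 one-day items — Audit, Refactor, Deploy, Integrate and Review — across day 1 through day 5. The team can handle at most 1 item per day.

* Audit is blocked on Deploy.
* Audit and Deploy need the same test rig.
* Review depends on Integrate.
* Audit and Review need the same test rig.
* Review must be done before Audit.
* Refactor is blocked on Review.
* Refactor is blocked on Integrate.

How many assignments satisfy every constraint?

Splitting on Audit: it can be day 4 (3), day 5 (4). Listing each branch's schedules as (Refactor, Deploy, Integrate, Review) by day number:
Audit=day 4: (5,1,2,3) (5,2,1,3) (5,3,1,2) — 3.
Audit=day 5: (3,4,1,2) (4,1,2,3) (4,2,1,3) (4,3,1,2) — 4.
Summing: 3 + 4 = 7.

7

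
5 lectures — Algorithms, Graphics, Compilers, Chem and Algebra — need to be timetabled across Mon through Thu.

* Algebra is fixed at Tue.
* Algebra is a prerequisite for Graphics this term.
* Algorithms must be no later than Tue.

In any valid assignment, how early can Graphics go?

Wed

Precedence pushes Graphics to at least Wed.
Graphics at Wed is achievable: Algebra in Tue, Algorithms in Mon, Chem in Mon, Compilers in Mon, Graphics in Wed.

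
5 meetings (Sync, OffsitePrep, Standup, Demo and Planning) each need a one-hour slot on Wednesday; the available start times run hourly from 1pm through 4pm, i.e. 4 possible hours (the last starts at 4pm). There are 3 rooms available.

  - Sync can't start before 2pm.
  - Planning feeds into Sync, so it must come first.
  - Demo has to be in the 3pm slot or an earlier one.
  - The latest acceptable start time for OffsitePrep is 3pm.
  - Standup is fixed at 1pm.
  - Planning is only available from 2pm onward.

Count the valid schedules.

Splitting on Sync: it can be 3pm (9), 4pm (18). Listing each branch's schedules as (OffsitePrep, Standup, Demo, Planning):
Sync=3pm: (1pm,1pm,1pm,2pm) (1pm,1pm,2pm,2pm) (1pm,1pm,3pm,2pm) (2pm,1pm,1pm,2pm) (2pm,1pm,2pm,2pm) (2pm,1pm,3pm,2pm) (3pm,1pm,1pm,2pm) (3pm,1pm,2pm,2pm) (3pm,1pm,3pm,2pm) — 9.
Sync=4pm: (1pm,1pm,1pm,2pm) (1pm,1pm,1pm,3pm) (1pm,1pm,2pm,2pm) (1pm,1pm,2pm,3pm) (1pm,1pm,3pm,2pm) (1pm,1pm,3pm,3pm) (2pm,1pm,1pm,2pm) (2pm,1pm,1pm,3pm) (2pm,1pm,2pm,2pm) (2pm,1pm,2pm,3pm) (2pm,1pm,3pm,2pm) (2pm,1pm,3pm,3pm) (3pm,1pm,1pm,2pm) (3pm,1pm,1pm,3pm) (3pm,1pm,2pm,2pm) (3pm,1pm,2pm,3pm) (3pm,1pm,3pm,2pm) (3pm,1pm,3pm,3pm) — 18.
Summing: 9 + 18 = 27.

27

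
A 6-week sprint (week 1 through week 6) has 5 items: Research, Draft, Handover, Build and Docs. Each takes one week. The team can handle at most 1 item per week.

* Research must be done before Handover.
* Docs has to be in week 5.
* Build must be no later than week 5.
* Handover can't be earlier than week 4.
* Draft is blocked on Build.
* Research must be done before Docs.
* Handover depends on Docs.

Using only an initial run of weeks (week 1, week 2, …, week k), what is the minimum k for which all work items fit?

6 weeks

The precedence chain requires at least 3 distinct weeks.
With at most 1 per week and 5 work items, at least 5 weeks are needed.
Propagating the time windows through the other constraints, Handover can't land before week 6, so the schedule must run through at least week 6.
6 works (last occupied week: week 6): for example Docs in week 5, Handover in week 6, Build in week 1, Research in week 2, Draft in week 3.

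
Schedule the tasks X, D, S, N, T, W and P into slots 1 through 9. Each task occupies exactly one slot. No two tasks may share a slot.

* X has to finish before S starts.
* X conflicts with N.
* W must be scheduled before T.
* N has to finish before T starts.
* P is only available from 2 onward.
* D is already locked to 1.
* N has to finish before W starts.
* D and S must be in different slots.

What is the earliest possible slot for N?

2

Downstream work caps N at 7.
N at 2 is achievable: S=7; X=6; W=4; T=5; D=1; N=2; P=3.
Nothing earlier works — the conflict and capacity constraints rule out every slot before 2.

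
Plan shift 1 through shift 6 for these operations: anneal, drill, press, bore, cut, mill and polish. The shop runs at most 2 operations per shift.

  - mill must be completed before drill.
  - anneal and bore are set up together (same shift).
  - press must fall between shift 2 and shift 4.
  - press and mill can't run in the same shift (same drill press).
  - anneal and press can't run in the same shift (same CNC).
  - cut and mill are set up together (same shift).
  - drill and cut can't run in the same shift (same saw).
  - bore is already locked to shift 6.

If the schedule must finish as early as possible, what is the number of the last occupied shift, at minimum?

shift 6

The precedence chain requires at least 2 distinct shifts.
With at most 2 per shift and 7 operations, at least 4 shifts are needed.
bore can't be placed before shift 6, so the schedule must run through at least shift 6.
6 works (last occupied shift: shift 6): for example cut -> shift 1, mill -> shift 1, anneal -> shift 6, polish -> shift 3, drill -> shift 2, press -> shift 2, bore -> shift 6.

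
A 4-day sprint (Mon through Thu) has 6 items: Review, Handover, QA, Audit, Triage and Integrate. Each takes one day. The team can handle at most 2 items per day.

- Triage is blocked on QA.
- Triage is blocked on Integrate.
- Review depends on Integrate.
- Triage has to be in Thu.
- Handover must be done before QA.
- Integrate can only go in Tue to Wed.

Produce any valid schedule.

Audit -> Mon, Integrate -> Tue, Triage -> Thu, QA -> Tue, Handover -> Mon, Review -> Wed

Checking: Integrate(Tue) before Triage(Thu); Integrate(Tue) before Review(Wed); QA(Tue) before Triage(Thu); Handover(Mon) before QA(Tue); Integrate=Tue in [Tue,Wed]; Triage=Thu in [Thu,Thu]; max 2 per day (cap 2).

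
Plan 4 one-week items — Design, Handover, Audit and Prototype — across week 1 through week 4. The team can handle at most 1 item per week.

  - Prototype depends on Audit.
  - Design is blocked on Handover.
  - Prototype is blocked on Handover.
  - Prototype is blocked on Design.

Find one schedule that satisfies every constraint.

Audit -> week 3, Handover -> week 1, Design -> week 2, Prototype -> week 4

Checking: Audit(week 3) before Prototype(week 4); Design(week 2) before Prototype(week 4); Handover(week 1) before Design(week 2); Handover(week 1) before Prototype(week 4); max 1 per week (cap 1).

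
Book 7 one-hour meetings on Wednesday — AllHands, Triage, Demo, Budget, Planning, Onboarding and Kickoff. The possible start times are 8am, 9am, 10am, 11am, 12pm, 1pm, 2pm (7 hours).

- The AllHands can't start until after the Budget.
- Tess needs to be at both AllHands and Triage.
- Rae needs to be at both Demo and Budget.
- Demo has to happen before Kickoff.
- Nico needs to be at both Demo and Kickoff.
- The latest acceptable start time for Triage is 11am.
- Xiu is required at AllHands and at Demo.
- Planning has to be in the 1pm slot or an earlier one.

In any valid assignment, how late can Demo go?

1pm

Downstream work caps Demo at 1pm.
Demo at 1pm is achievable: Kickoff -> 2pm; Planning -> 8am; Budget -> 8am; Triage -> 8am; AllHands -> 9am; Demo -> 1pm; Onboarding -> 8am.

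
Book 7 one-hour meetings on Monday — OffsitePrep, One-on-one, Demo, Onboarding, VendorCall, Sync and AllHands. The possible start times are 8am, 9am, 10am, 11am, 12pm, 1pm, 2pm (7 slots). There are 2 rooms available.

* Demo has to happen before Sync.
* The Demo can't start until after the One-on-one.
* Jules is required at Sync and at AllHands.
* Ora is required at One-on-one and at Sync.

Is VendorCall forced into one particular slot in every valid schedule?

VendorCall can be 8am (e.g. AllHands in 11am, OffsitePrep in 9am, VendorCall in 8am, Sync in 10am, Demo in 9am, Onboarding in 10am, One-on-one in 8am) or 9am (e.g. AllHands in 11am, Sync in 10am, One-on-one in 8am, Demo in 9am, Onboarding in 10am, OffsitePrep in 8am, VendorCall in 9am).

No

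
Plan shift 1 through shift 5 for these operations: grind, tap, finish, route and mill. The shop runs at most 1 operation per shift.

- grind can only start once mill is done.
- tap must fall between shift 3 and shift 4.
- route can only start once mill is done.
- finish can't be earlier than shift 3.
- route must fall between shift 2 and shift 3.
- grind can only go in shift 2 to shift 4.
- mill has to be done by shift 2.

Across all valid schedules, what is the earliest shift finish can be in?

shift 5

Finish is available from shift 3.
finish at shift 5 is achievable: grind in shift 4; mill in shift 1; route in shift 2; finish in shift 5; tap in shift 3.
Nothing earlier works — the capacity limit rule out every shift before shift 5.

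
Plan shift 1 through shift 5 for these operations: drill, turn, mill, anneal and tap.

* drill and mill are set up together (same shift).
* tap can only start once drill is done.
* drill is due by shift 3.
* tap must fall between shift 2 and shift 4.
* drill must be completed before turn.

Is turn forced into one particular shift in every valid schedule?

No

turn can be shift 2 (e.g. mill -> shift 1, tap -> shift 2, anneal -> shift 1, turn -> shift 2, drill -> shift 1) or shift 3 (e.g. tap in shift 2, mill in shift 1, anneal in shift 1, turn in shift 3, drill in shift 1).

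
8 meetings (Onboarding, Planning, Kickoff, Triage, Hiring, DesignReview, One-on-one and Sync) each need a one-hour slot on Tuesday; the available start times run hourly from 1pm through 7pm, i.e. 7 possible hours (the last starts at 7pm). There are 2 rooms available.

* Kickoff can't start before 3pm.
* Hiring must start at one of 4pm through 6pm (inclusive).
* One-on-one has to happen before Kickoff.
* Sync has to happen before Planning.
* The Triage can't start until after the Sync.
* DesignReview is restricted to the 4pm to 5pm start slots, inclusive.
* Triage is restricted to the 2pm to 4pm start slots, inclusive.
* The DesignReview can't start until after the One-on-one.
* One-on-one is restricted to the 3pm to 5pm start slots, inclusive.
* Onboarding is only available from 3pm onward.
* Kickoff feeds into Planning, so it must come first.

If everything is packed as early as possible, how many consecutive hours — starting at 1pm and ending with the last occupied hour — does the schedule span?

5

The precedence chain requires at least 3 distinct hours.
With at most 2 per hour and 8 meetings, at least 4 hours are needed.
Propagating the time windows through the other constraints, Planning can't land before 5pm — that is hour 5 counting from 1pm — so the schedule must run through at least 5 hours.
5 works (last occupied hour: 5pm): for example Sync=1pm, Triage=2pm, One-on-one=3pm, Hiring=5pm, DesignReview=4pm, Planning=5pm, Onboarding=3pm, Kickoff=4pm.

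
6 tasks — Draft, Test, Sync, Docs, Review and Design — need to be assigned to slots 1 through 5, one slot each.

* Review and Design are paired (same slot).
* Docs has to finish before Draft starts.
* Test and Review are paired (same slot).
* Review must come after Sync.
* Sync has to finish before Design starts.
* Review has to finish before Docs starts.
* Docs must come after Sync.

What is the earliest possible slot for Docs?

3

Precedence pushes Docs to at least 3; downstream work caps Docs at 4.
Docs at 3 is achievable: Docs in 3; Design in 2; Test in 2; Sync in 1; Draft in 4; Review in 2.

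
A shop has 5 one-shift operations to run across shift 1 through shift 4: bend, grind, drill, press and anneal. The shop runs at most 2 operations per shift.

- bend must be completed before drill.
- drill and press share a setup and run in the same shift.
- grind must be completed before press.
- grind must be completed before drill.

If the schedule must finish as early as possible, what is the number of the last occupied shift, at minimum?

The precedence chain requires at least 2 distinct shifts.
With at most 2 per shift and 5 operations, at least 3 shifts are needed.
3 works (last occupied shift: shift 3): for example anneal -> shift 3; press -> shift 2; drill -> shift 2; grind -> shift 1; bend -> shift 1.

3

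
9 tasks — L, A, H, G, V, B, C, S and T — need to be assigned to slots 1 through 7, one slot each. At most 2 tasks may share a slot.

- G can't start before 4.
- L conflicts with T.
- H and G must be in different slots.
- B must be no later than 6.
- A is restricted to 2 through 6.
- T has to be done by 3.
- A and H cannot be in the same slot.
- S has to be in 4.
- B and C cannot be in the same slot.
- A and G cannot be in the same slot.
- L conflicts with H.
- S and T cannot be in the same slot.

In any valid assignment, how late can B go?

B's own window allows nothing later than 6.
B at 6 is achievable: L in 2; H in 1; T in 1; B in 6; G in 4; S in 4; A in 2; C in 3; V in 3.

6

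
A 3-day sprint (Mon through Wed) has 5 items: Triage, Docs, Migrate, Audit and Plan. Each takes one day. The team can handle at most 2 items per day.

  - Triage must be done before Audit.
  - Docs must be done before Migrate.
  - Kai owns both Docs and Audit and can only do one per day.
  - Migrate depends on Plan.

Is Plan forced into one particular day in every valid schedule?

Plan can be Mon (e.g. Audit=Wed; Plan=Mon; Docs=Mon; Triage=Tue; Migrate=Tue) or Tue (e.g. Audit in Tue; Migrate in Wed; Docs in Mon; Triage in Mon; Plan in Tue).

No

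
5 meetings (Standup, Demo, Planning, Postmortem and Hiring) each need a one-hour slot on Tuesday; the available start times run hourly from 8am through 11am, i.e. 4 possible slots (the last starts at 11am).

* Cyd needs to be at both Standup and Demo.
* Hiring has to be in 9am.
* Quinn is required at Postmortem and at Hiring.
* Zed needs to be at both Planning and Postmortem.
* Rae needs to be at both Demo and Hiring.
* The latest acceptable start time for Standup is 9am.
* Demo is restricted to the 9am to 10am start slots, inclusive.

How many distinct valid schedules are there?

Splitting on Standup: it can be 8am (9), 9am (9). Listing each branch's schedules as (Demo, Planning, Postmortem, Hiring):
Standup=8am: (10am,8am,10am,9am) (10am,8am,11am,9am) (10am,9am,8am,9am) (10am,9am,10am,9am) (10am,9am,11am,9am) (10am,10am,8am,9am) (10am,10am,11am,9am) (10am,11am,8am,9am) (10am,11am,10am,9am) — 9.
Standup=9am: (10am,8am,10am,9am) (10am,8am,11am,9am) (10am,9am,8am,9am) (10am,9am,10am,9am) (10am,9am,11am,9am) (10am,10am,8am,9am) (10am,10am,11am,9am) (10am,11am,8am,9am) (10am,11am,10am,9am) — 9.
Summing: 9 + 9 = 18.

18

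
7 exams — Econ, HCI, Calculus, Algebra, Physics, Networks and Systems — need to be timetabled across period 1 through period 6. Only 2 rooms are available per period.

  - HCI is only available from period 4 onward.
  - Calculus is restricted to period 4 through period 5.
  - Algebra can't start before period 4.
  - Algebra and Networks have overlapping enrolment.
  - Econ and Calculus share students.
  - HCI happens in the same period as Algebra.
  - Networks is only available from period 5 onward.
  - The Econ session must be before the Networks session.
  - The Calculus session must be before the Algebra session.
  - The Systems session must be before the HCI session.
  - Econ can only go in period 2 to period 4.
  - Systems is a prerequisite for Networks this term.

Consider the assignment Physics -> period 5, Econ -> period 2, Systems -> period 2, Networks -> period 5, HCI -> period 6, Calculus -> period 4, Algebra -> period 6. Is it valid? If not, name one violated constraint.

Econ and Calculus share students — holds.
Algebra and Networks have overlapping enrolment — holds.
The Calculus session must be before the Algebra session — holds.
HCI is only available from period 4 onward — holds.
Calculus is restricted to period 4 through period 5 — holds.
Systems is a prerequisite for Networks this term — holds.
Only 2 rooms are available per period — holds.
Networks is only available from period 5 onward — holds.
Econ can only go in period 2 to period 4 — holds.
HCI happens in the same period as Algebra — holds.
Algebra can't start before period 4 — holds.
The Econ session must be before the Networks session — holds.
The Systems session must be before the HCI session — holds.

Yes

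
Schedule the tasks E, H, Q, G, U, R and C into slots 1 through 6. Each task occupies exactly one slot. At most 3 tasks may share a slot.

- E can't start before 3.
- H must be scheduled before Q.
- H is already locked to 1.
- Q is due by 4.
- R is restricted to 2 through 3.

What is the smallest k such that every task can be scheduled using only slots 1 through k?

3 slots

The precedence chain requires at least 2 distinct slots.
With at most 3 per slot and 7 tasks, at least 3 slots are needed.
E can't be placed before 3, so the schedule must run through at least slot 3.
3 works (last occupied slot: 3): for example G=1; Q=2; C=2; R=2; U=1; H=1; E=3.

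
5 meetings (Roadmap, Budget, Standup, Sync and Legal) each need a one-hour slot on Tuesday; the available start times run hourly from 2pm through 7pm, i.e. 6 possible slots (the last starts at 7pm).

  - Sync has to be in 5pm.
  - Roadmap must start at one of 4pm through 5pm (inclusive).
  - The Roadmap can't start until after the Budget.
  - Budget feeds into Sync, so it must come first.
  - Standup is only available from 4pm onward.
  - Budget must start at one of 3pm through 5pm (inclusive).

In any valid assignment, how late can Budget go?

4pm

Budget is available from 3pm; Budget's own window allows nothing later than 5pm; downstream work caps Budget at 4pm.
Budget at 4pm is achievable: Roadmap in 5pm, Budget in 4pm, Standup in 4pm, Legal in 2pm, Sync in 5pm.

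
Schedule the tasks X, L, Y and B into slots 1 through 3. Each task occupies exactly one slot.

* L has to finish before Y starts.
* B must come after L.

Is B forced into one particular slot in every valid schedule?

B can be 2 (e.g. B -> 2, X -> 1, Y -> 2, L -> 1) or 3 (e.g. Y -> 2, L -> 1, X -> 1, B -> 3).

No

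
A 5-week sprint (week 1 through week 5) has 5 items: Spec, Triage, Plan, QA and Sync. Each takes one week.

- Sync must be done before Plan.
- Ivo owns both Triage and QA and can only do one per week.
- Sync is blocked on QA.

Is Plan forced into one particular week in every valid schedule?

No

Plan can be week 3 (e.g. Plan=week 3, Triage=week 2, QA=week 1, Sync=week 2, Spec=week 1) or week 4 (e.g. Triage in week 2; Spec in week 1; Plan in week 4; Sync in week 2; QA in week 1).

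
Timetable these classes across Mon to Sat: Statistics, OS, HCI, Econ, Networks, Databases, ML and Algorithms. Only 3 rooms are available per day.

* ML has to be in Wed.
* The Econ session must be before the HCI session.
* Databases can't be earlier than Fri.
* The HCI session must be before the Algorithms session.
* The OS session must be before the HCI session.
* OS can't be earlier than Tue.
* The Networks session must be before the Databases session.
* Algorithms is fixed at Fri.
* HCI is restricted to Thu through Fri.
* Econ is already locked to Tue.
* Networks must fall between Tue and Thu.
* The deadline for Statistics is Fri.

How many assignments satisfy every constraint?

56

Splitting on Statistics: it can be Mon (12), Tue (10), Wed (10), Thu (12), Fri (12). Listing each branch's schedules as (OS, HCI, Econ, Networks, Databases, ML, Algorithms):
Statistics=Mon: (Tue,Thu,Tue,Tue,Fri,Wed,Fri) (Tue,Thu,Tue,Tue,Sat,Wed,Fri) (Tue,Thu,Tue,Wed,Fri,Wed,Fri) (Tue,Thu,Tue,Wed,Sat,Wed,Fri) (Tue,Thu,Tue,Thu,Fri,Wed,Fri) (Tue,Thu,Tue,Thu,Sat,Wed,Fri) (Wed,Thu,Tue,Tue,Fri,Wed,Fri) (Wed,Thu,Tue,Tue,Sat,Wed,Fri) (Wed,Thu,Tue,Wed,Fri,Wed,Fri) (Wed,Thu,Tue,Wed,Sat,Wed,Fri) (Wed,Thu,Tue,Thu,Fri,Wed,Fri) (Wed,Thu,Tue,Thu,Sat,Wed,Fri) — 12.
Statistics=Tue: (Tue,Thu,Tue,Wed,Fri,Wed,Fri) (Tue,Thu,Tue,Wed,Sat,Wed,Fri) (Tue,Thu,Tue,Thu,Fri,Wed,Fri) (Tue,Thu,Tue,Thu,Sat,Wed,Fri) (Wed,Thu,Tue,Tue,Fri,Wed,Fri) (Wed,Thu,Tue,Tue,Sat,Wed,Fri) (Wed,Thu,Tue,Wed,Fri,Wed,Fri) (Wed,Thu,Tue,Wed,Sat,Wed,Fri) (Wed,Thu,Tue,Thu,Fri,Wed,Fri) (Wed,Thu,Tue,Thu,Sat,Wed,Fri) — 10.
Statistics=Wed: (Tue,Thu,Tue,Tue,Fri,Wed,Fri) (Tue,Thu,Tue,Tue,Sat,Wed,Fri) (Tue,Thu,Tue,Wed,Fri,Wed,Fri) (Tue,Thu,Tue,Wed,Sat,Wed,Fri) (Tue,Thu,Tue,Thu,Fri,Wed,Fri) (Tue,Thu,Tue,Thu,Sat,Wed,Fri) (Wed,Thu,Tue,Tue,Fri,Wed,Fri) (Wed,Thu,Tue,Tue,Sat,Wed,Fri) (Wed,Thu,Tue,Thu,Fri,Wed,Fri) (Wed,Thu,Tue,Thu,Sat,Wed,Fri) — 10.
Statistics=Thu: (Tue,Thu,Tue,Tue,Fri,Wed,Fri) (Tue,Thu,Tue,Tue,Sat,Wed,Fri) (Tue,Thu,Tue,Wed,Fri,Wed,Fri) (Tue,Thu,Tue,Wed,Sat,Wed,Fri) (Tue,Thu,Tue,Thu,Fri,Wed,Fri) (Tue,Thu,Tue,Thu,Sat,Wed,Fri) (Wed,Thu,Tue,Tue,Fri,Wed,Fri) (Wed,Thu,Tue,Tue,Sat,Wed,Fri) (Wed,Thu,Tue,Wed,Fri,Wed,Fri) (Wed,Thu,Tue,Wed,Sat,Wed,Fri) (Wed,Thu,Tue,Thu,Fri,Wed,Fri) (Wed,Thu,Tue,Thu,Sat,Wed,Fri) — 12.
Statistics=Fri: (Tue,Thu,Tue,Tue,Fri,Wed,Fri) (Tue,Thu,Tue,Tue,Sat,Wed,Fri) (Tue,Thu,Tue,Wed,Fri,Wed,Fri) (Tue,Thu,Tue,Wed,Sat,Wed,Fri) (Tue,Thu,Tue,Thu,Fri,Wed,Fri) (Tue,Thu,Tue,Thu,Sat,Wed,Fri) (Wed,Thu,Tue,Tue,Fri,Wed,Fri) (Wed,Thu,Tue,Tue,Sat,Wed,Fri) (Wed,Thu,Tue,Wed,Fri,Wed,Fri) (Wed,Thu,Tue,Wed,Sat,Wed,Fri) (Wed,Thu,Tue,Thu,Fri,Wed,Fri) (Wed,Thu,Tue,Thu,Sat,Wed,Fri) — 12.
Summing: 12 + 10 + 10 + 12 + 12 = 56.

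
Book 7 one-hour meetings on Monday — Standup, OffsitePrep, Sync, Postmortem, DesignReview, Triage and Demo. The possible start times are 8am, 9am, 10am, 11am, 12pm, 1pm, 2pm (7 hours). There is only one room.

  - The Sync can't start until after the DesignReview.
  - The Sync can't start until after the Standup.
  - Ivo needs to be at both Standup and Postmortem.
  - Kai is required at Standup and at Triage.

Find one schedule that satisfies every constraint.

Standup=8am, OffsitePrep=11am, Demo=2pm, Sync=10am, Triage=1pm, Postmortem=12pm, DesignReview=9am

Checking: Standup(8am) before Sync(10am); DesignReview(9am) before Sync(10am); Standup(8am) != Postmortem(12pm); Standup(8am) != Triage(1pm); max 1 per hour (cap 1).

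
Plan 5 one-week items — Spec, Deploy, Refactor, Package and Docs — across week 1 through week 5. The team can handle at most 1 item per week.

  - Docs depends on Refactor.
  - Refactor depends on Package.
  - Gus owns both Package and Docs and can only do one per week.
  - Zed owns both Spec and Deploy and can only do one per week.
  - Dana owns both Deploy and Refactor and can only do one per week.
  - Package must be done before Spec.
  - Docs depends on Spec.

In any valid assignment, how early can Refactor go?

week 2

Precedence pushes Refactor to at least week 2; downstream work caps Refactor at week 4.
Refactor at week 2 is achievable: Docs -> week 4, Refactor -> week 2, Package -> week 1, Spec -> week 3, Deploy -> week 5.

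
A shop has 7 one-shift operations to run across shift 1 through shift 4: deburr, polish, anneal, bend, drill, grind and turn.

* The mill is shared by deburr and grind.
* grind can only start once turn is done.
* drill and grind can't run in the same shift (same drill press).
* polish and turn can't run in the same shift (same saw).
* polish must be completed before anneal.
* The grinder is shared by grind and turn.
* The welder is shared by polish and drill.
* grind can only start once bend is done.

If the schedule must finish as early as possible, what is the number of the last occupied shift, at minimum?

3

The precedence chain requires at least 2 distinct shifts.
Could 2 shifts be enough, i.e. nothing placed later than shift 2? No: grind must come after bend (at shift 1 or later) → {shift 2}; anneal must come after polish (at shift 1 or later) → {shift 2}; polish must come before anneal (at shift 2 or earlier) → {shift 1}; turn must come before grind (at shift 2 or earlier) → {shift 1}; turn can't share with polish (shift 1) → nothing is left.
So 2 shifts is not enough.
3 works (last occupied shift: shift 3): for example drill=shift 1, deburr=shift 1, grind=shift 2, turn=shift 1, polish=shift 2, anneal=shift 3, bend=shift 1.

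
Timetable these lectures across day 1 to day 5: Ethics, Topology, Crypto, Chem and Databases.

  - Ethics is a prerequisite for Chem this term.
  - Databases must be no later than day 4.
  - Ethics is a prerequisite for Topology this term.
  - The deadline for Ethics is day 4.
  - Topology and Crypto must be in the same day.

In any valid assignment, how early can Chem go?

day 2

Precedence pushes Chem to at least day 2.
Chem at day 2 is achievable: Chem -> day 2, Databases -> day 1, Crypto -> day 2, Ethics -> day 1, Topology -> day 2.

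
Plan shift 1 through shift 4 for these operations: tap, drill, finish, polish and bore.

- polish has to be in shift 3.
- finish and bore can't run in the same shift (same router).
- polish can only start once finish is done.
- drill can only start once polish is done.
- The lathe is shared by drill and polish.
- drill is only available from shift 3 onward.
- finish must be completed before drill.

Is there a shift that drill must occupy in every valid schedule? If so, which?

shift 4

drill's window is shift 3–shift 4.
polish is fixed at shift 3, and drill can't share a shift with polish.
So drill must be shift 4.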